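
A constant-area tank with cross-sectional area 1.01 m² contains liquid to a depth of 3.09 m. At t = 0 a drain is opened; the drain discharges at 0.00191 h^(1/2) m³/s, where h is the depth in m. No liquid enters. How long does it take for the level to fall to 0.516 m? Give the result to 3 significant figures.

With no inflow, A dh/dt = −0.00191 √h.
∫ h^(−1/2) dh = −(0.00191/A) ∫ dt, giving 2√h = 2√h₀ − (0.00191/A) t.
t = 2A(√h₀ − √h)/0.00191 = 2·1.01·(√3.09 − √0.516)/0.00191
  = 2.0200 × (1.7578 − 0.71833) / 0.00191 = 1099.4 s.

1100 s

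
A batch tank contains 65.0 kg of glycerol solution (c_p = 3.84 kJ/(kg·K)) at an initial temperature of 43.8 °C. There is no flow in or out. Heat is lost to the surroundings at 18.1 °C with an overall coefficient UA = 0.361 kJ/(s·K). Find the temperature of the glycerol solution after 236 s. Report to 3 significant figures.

36.4 °C

First-law balance (no shaft work): M c_p dT/dt = −UA(T − T_amb).
dT/dt = (T_ss − T)/τ with T_ss = T_amb = 18.100 °C, τ = M c_p/UA = 65.0·3.84/0.361 = 691.41 s.
T approaches T_ss exponentially: T(t) = T_ss + (T₀ − T_ss) e^(−t/τ).
T(236) = 18.100 + (25.700)·0.71082 = 36.368 °C.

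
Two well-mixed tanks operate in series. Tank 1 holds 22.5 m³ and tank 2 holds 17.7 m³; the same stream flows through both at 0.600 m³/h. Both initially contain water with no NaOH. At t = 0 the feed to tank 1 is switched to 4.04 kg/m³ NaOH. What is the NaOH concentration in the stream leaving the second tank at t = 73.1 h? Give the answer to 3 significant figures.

Time constants: τᵢ = Vᵢ/Q for each well-mixed tank.
τ₁ = 22.5/0.600 = 37.500 h; τ₂ = 17.7/0.600 = 29.500 h.
Tank 1: C₁ = C_in(1 − e^(−t/τ₁)). Tank 2 (τ₁ ≠ τ₂): C₂ = C_in[1 − (τ₁ e^(−t/τ₁) − τ₂ e^(−t/τ₂))/(τ₁ − τ₂)].
At t = 73.1: e^(−t/τ₁) = 0.14237, e^(−t/τ₂) = 0.083914.
C₂ = 4.04·[1 − (37.500·0.14237 − 29.500·0.083914)/(8.0000)] = 4.04·0.64208 = 2.5940 kg/m³.

2.59 kg/m³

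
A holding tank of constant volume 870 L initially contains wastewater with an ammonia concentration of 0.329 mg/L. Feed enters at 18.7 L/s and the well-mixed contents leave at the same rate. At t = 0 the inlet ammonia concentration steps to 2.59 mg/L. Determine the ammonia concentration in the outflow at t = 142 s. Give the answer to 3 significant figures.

2.48 mg/L

Transient balance on the dissolved component: V dC/dt = Q(C_in − C).
Rewrite as dC/dt + C/τ = C_in/τ, τ = V/Q = 46.524 s.
C approaches C_in exponentially: C(t) = C_in + (C₀ − C_in) e^(−t/τ).
C(142) = 2.59 + (0.329 − 2.59)·e^(−142/46.524) = 2.59 + (-2.2610)·0.047256 = 2.4832 mg/L.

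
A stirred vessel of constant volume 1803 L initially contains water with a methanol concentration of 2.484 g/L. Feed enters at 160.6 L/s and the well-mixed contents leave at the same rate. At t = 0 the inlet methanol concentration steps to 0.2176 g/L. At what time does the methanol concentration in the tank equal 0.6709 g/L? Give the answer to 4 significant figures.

18.07 s

Transient balance on the dissolved component: V dC/dt = Q(C_in − C), so τ = V/Q = 11.2267 s.
C(t) = C_in + (C₀ − C_in) e^(−t/τ). Set C = 0.6709 and solve for t:
e^(−t/τ) = (C − C_in)/(C₀ − C_in) = (0.6709 − 0.2176)/(2.484 − 0.2176) = 0.200009
t = −τ ln(…) = 11.2267 × 1.60939 = 18.0681 s.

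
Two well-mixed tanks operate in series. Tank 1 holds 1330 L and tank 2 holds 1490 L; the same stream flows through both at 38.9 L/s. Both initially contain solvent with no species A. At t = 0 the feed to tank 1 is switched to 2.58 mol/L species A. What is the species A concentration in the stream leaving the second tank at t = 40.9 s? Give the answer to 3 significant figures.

0.804 mol/L

Time constants: τᵢ = Vᵢ/Q for each well-mixed tank.
τ₁ = 1330/38.9 = 34.190 s; τ₂ = 1490/38.9 = 38.303 s.
Solving the cascade with C₁(0)=C₂(0)=0 gives C₂(t) = C_in[1 − (τ₁ e^(−t/τ₁) − τ₂ e^(−t/τ₂))/(τ₁ − τ₂)].
At t = 40.9: e^(−t/τ₁) = 0.30233, e^(−t/τ₂) = 0.34377.
C₂ = 2.58·[1 − (34.190·0.30233 − 38.303·0.34377)/(-4.1131)] = 2.58·0.31176 = 0.80434 mol/L.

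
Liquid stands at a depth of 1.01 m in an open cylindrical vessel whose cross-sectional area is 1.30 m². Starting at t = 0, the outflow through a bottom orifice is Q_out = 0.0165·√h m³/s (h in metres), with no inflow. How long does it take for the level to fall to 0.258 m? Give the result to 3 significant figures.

78.3 s

A dh/dt = −Q_out = −0.0165 √h.
∫ h^(−1/2) dh = −(0.0165/A) ∫ dt, giving 2√h = 2√h₀ − (0.0165/A) t.
t = 2A(√h₀ − √h)/0.0165 = 2·1.30·(√1.01 − √0.258)/0.0165
  = 2.6000 × (1.0050 − 0.50794) / 0.0165 = 78.323 s.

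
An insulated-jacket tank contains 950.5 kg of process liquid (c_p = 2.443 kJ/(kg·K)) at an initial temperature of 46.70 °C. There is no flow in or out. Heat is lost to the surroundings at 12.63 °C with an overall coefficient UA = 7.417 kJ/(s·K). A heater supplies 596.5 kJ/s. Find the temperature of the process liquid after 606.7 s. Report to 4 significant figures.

M c_p dT/dt = −UA(T − T_amb) + Q̇.
dT/dt = (T_ss − T)/τ with T_ss = T_amb + Q̇/UA = 12.63 + 596.5/7.417 = 93.0534 °C, τ = M c_p/UA = 950.5·2.443/7.417 = 313.074 s.
This is linear first-order; T(t) = T_ss + (T₀ − T_ss) e^(−t/τ).
T(606.7) = 93.0534 + (-46.3534)·0.144009 = 86.3780 °C.

86.38 °C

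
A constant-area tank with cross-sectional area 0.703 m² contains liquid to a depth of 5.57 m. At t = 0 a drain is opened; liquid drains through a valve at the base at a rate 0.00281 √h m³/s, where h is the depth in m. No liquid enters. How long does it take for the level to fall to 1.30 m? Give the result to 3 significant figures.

A dh/dt = −Q_out = −0.00281 √h.
∫ h^(−1/2) dh = −(0.00281/A) ∫ dt, giving 2√h = 2√h₀ − (0.00281/A) t.
t = 2A(√h₀ − √h)/0.00281 = 2·0.703·(√5.57 − √1.30)/0.00281
  = 1.4060 × (2.3601 − 1.1402) / 0.00281 = 610.39 s.

610 s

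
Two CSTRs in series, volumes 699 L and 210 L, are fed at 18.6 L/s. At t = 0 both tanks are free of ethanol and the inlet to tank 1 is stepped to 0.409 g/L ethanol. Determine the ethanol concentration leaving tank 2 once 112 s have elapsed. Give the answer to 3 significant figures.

Each tank obeys Vᵢ dCᵢ/dt = Q(Cᵢ₋₁ − Cᵢ), so τᵢ = Vᵢ/Q.
τ₁ = 699/18.6 = 37.581 s; τ₂ = 210/18.6 = 11.290 s.
Solving the cascade with C₁(0)=C₂(0)=0 gives C₂(t) = C_in[1 − (τ₁ e^(−t/τ₁) − τ₂ e^(−t/τ₂))/(τ₁ − τ₂)].
At t = 112: e^(−t/τ₁) = 0.050780, e^(−t/τ₂) = 4.9181e-05.
C₂ = 0.409·[1 − (37.581·0.050780 − 11.290·4.9181e-05)/(26.290)] = 0.409·0.92743 = 0.37932 g/L.

0.379 g/L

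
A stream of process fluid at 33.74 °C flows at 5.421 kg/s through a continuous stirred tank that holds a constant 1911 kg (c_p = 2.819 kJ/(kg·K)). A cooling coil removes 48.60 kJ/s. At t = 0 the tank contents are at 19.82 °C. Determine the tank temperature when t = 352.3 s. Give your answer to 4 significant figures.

26.61 °C

Energy balance: M c_p dT/dt = ṁ c_p (T_in − T) − 48.60.
τ = M/ṁ = 352.518 s; T_ss = T_in − Q̇/(ṁ c_p) = 33.74 − 48.60/(5.421·2.819) = 30.5597 °C.
T approaches T_ss exponentially: T(t) = T_ss + (T₀ − T_ss) e^(−t/τ).
T(352.3) = 30.5597 + (-10.7397)·e^(−352.3/352.518) = 30.5597 + (-10.7397)·0.368107 = 26.6064 °C.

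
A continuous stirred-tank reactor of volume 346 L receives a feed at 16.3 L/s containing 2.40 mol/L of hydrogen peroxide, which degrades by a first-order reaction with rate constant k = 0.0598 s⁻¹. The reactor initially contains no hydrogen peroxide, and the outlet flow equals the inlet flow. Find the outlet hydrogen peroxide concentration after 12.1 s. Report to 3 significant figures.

Species balance: V dC/dt = Q C_in − Q C − k V C.
This is linear with rate a = Q/V + k = 0.10691 s⁻¹.
C_ss = Q C_in/(Q + kV) = 1.0576 mol/L; C(t) = C_ss + (C₀ − C_ss) e^(−a t).
C(12.1) = 1.0576 + (-1.0576)·e^(−0.10691·12.1) = 1.0576 + (-1.0576)·0.27428 = 0.76749 mol/L.

0.767 mol/L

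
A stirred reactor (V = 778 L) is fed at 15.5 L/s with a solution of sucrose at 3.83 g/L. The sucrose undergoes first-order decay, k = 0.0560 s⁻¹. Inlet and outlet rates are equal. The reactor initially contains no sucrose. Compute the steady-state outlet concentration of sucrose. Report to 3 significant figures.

Species balance: V dC/dt = Q C_in − Q C − k V C.
At steady state: 0 = Q C_in − (Q + kV) C_ss, so C_ss = Q C_in/(Q + kV).
C_ss = 15.5·3.83/(15.5 + 0.0560·778) = 59.365/59.068 = 1.0050 g/L.

1.01 g/L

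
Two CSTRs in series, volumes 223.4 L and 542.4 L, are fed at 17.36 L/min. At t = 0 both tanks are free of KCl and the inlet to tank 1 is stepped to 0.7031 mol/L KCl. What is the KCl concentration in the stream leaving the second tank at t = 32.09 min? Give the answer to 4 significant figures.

Species balance on tank i: dCᵢ/dt = (Cᵢ₋₁ − Cᵢ)/τᵢ with τᵢ = Vᵢ/Q.
τ₁ = 223.4/17.36 = 12.8687 min; τ₂ = 542.4/17.36 = 31.2442 min.
Solving the cascade with C₁(0)=C₂(0)=0 gives C₂(t) = C_in[1 − (τ₁ e^(−t/τ₁) − τ₂ e^(−t/τ₂))/(τ₁ − τ₂)].
At t = 32.09: e^(−t/τ₁) = 0.0826075, e^(−t/τ₂) = 0.358055.
C₂ = 0.7031·[1 − (12.8687·0.0826075 − 31.2442·0.358055)/(-18.3756)] = 0.7031·0.449046 = 0.315724 mol/L.

0.3157 mol/L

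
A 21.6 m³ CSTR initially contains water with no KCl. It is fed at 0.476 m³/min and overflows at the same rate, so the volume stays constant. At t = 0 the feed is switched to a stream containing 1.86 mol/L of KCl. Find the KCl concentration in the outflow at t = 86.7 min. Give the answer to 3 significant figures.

Transient balance on the dissolved component: V dC/dt = Q(C_in − C).
Rewrite as dC/dt + C/τ = C_in/τ, τ = V/Q = 45.378 min.
C approaches C_in exponentially: C(t) = C_in + (C₀ − C_in) e^(−t/τ).
C(86.7) = 1.86 + (0 − 1.86)·e^(−86.7/45.378) = 1.86 + (-1.8600)·0.14799 = 1.5847 mol/L.

1.58 mol/L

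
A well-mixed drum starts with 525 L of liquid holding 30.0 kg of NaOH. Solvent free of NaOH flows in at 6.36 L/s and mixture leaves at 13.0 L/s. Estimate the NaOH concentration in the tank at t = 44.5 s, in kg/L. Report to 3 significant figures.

0.0259 kg/L

Let m(t) be the amount of NaOH. Volume: V(t) = V₀ + (Q_in − Q_out) t = 525 − 6.6400 t; V(44.5) = 229.52 L.
Solute balance: dm/dt = 0 − Q_out C = −Q_out m/V(t).
Separate: dm/m = −Q_out dt/V(t) ⇒ ln(m/m₀) = −(Q_out/(Q_in−Q_out)) ln(V/V₀).
m = m₀ (V₀/V)^(Q_out/(Q_in−Q_out)) = 30.0 × (525/229.52)^(-1.9578) = 5.9374 kg.
C = m/V = 5.9374/229.52 = 0.025869 kg/L.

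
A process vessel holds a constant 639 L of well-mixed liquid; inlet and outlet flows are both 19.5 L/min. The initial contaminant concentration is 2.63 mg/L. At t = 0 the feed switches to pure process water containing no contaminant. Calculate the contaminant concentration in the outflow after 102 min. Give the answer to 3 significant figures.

Mass balance on the solute (V constant): V dC/dt = Q(C_in − C).
Rewrite as dC/dt + C/τ = C_in/τ, τ = V/Q = 32.769 min.
Integrating: C(t) = C_in + (C₀ − C_in) e^(−t/τ).
C(102) = 0 + (2.63 − 0)·e^(−102/32.769) = 0 + (2.6300)·0.044482 = 0.11699 mg/L.

0.117 mg/L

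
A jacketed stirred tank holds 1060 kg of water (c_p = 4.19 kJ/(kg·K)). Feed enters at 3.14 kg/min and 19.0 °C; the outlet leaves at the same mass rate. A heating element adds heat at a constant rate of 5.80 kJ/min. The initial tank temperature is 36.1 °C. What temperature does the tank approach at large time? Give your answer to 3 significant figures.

19.4 °C

Unsteady energy balance on the tank contents: M c_p dT/dt = ṁ c_p (T_in − T) + 5.80.
At steady state dT/dt = 0 ⇒ T_ss = T_in + Q̇/(ṁ c_p) = 19.0 + 5.80/(3.14·4.19) = 19.441 °C.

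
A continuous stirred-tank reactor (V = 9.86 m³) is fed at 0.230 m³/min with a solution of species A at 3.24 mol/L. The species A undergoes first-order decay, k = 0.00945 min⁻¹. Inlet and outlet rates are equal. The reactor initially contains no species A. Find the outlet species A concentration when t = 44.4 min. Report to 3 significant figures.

V dC/dt = Q(C_in − C) − k V C.
This is linear with rate a = Q/V + k = 0.032777 min⁻¹.
C_ss = Q C_in/(Q + kV) = 2.3059 mol/L; C(t) = C_ss + (C₀ − C_ss) e^(−a t).
C(44.4) = 2.3059 + (-2.3059)·e^(−0.032777·44.4) = 2.3059 + (-2.3059)·0.23334 = 1.7678 mol/L.

1.77 mol/L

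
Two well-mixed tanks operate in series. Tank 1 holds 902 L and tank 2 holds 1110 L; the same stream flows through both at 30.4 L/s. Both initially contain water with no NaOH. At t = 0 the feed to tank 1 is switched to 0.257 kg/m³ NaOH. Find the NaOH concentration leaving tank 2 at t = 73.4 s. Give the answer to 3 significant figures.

Species balance on tank i: dCᵢ/dt = (Cᵢ₋₁ − Cᵢ)/τᵢ with τᵢ = Vᵢ/Q.
τ₁ = 902/30.4 = 29.671 s; τ₂ = 1110/30.4 = 36.513 s.
Solving the cascade with C₁(0)=C₂(0)=0 gives C₂(t) = C_in[1 − (τ₁ e^(−t/τ₁) − τ₂ e^(−t/τ₂))/(τ₁ − τ₂)].
At t = 73.4: e^(−t/τ₁) = 0.084265, e^(−t/τ₂) = 0.13396.
C₂ = 0.257·[1 − (29.671·0.084265 − 36.513·0.13396)/(-6.8421)] = 0.257·0.65055 = 0.16719 kg/m³.

0.167 kg/m³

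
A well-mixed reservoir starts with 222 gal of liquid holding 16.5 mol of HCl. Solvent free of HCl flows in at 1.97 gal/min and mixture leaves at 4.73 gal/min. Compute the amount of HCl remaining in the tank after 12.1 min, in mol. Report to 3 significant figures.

12.5 mol

Let m(t) be the amount of HCl. Volume: V(t) = V₀ + (Q_in − Q_out) t = 222 − 2.7600 t; V(12.1) = 188.60 gal.
Species balance (pure solvent in): dm/dt = −Q_out · m/V(t).
dm/m = −Q_out dt/(V₀ − 2.7600 t); integrating gives ln(m/m₀) = −(Q_out/(Q_in−Q_out)) ln(V/V₀).
m = m₀ (V₀/V)^(Q_out/(Q_in−Q_out)) = 16.5 × (222/188.60)^(-1.7138) = 12.478 mol.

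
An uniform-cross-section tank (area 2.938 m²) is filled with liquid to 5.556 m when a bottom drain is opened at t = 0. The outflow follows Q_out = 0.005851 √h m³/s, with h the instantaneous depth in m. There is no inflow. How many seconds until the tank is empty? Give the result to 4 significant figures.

With no inflow, A dh/dt = −0.005851 √h.
∫ h^(−1/2) dh = −(0.005851/A) ∫ dt, giving 2√h = 2√h₀ − (0.005851/A) t.
Tank is empty when √h = 0: t_empty = 2A√h₀/0.005851.
t_empty = 2·2.938·√5.556/0.005851 = 5.87600·2.35712/0.005851 = 2367.19 s.

2367 s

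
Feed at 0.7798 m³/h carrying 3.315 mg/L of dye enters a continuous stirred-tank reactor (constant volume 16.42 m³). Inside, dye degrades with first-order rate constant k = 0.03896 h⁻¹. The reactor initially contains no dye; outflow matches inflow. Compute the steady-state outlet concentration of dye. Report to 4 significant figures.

1.821 mg/L

V dC/dt = Q(C_in − C) − k V C.
Steady state (dC/dt = 0): C_ss = Q C_in/(Q + kV) = C_in/(1 + kV/Q).
C_ss = 0.7798·3.315/(0.7798 + 0.03896·16.42) = 2.58504/1.41952 = 1.82106 mg/L.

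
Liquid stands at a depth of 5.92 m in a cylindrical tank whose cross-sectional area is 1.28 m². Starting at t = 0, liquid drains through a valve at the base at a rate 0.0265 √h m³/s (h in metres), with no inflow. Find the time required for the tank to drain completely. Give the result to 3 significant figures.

235 s

A dh/dt = −Q_out = −0.0265 √h.
∫ h^(−1/2) dh = −(0.0265/A) ∫ dt, giving 2√h = 2√h₀ − (0.0265/A) t.
Tank is empty when √h = 0: t_empty = 2A√h₀/0.0265.
t_empty = 2·1.28·√5.92/0.0265 = 2.5600·2.4331/0.0265 = 235.05 s.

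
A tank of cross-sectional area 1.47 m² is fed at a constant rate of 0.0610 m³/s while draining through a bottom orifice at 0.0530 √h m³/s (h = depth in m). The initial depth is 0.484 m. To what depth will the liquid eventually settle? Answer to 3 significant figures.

1.32 m

Volume balance on the tank: A dh/dt = Q_in − 0.0530 √h. At steady state dh/dt = 0:
Q_in = 0.0530 √h_ss ⇒ √h_ss = 0.0610/0.0530 = 1.1509.
h_ss = 1.1509² = 1.3247 m. (Since h₀ = 0.484 m < h_ss, the level will rise toward this value.)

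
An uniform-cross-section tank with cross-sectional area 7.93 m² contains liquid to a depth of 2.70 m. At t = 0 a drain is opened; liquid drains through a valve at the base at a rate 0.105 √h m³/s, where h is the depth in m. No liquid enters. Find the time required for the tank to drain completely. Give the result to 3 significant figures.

248 s

With no inflow, A dh/dt = −0.105 √h.
This is separable: 2 d(√h)/dt = −0.105/A, so √h = √h₀ − (0.105/(2A)) t.
Tank is empty when √h = 0: t_empty = 2A√h₀/0.105.
t_empty = 2·7.93·√2.70/0.105 = 15.860·1.6432/0.105 = 248.20 s.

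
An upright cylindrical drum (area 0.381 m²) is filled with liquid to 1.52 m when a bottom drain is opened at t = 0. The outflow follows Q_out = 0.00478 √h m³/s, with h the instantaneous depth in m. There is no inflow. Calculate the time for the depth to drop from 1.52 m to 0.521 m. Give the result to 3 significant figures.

With no inflow, A dh/dt = −0.00478 √h.
Separate and integrate: 2(√h − √h₀) = −(0.00478/A) t.
t = 2A(√h₀ − √h)/0.00478 = 2·0.381·(√1.52 − √0.521)/0.00478
  = 0.76200 × (1.2329 − 0.72180) / 0.00478 = 81.473 s.

81.5 s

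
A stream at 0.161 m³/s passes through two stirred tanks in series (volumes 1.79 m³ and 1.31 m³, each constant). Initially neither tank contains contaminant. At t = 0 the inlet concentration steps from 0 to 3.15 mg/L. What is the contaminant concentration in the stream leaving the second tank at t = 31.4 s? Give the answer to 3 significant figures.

Species balance on tank i: dCᵢ/dt = (Cᵢ₋₁ − Cᵢ)/τᵢ with τᵢ = Vᵢ/Q.
τ₁ = 1.79/0.161 = 11.118 s; τ₂ = 1.31/0.161 = 8.1366 s.
Solving the cascade with C₁(0)=C₂(0)=0 gives C₂(t) = C_in[1 − (τ₁ e^(−t/τ₁) − τ₂ e^(−t/τ₂))/(τ₁ − τ₂)].
At t = 31.4: e^(−t/τ₁) = 0.059353, e^(−t/τ₂) = 0.021087.
C₂ = 3.15·[1 − (11.118·0.059353 − 8.1366·0.021087)/(2.9814)] = 3.15·0.83621 = 2.6341 mg/L.

2.63 mg/L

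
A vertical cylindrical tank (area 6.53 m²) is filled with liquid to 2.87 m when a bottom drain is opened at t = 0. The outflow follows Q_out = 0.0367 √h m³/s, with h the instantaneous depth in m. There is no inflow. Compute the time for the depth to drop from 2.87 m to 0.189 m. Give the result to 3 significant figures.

448 s

Unsteady balance on liquid volume: A dh/dt = −0.0367 √h.
This is separable: 2 d(√h)/dt = −0.0367/A, so √h = √h₀ − (0.0367/(2A)) t.
t = 2A(√h₀ − √h)/0.0367 = 2·6.53·(√2.87 − √0.189)/0.0367
  = 13.060 × (1.6941 − 0.43474) / 0.0367 = 448.16 s.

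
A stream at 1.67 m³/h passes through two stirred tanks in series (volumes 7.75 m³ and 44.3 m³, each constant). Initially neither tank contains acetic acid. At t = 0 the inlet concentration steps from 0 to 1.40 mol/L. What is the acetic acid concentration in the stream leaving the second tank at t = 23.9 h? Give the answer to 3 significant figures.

Each tank obeys Vᵢ dCᵢ/dt = Q(Cᵢ₋₁ − Cᵢ), so τᵢ = Vᵢ/Q.
τ₁ = 7.75/1.67 = 4.6407 h; τ₂ = 44.3/1.67 = 26.527 h.
Tank 1: C₁ = C_in(1 − e^(−t/τ₁)). Tank 2 (τ₁ ≠ τ₂): C₂ = C_in[1 − (τ₁ e^(−t/τ₁) − τ₂ e^(−t/τ₂))/(τ₁ − τ₂)].
At t = 23.9: e^(−t/τ₁) = 0.0057990, e^(−t/τ₂) = 0.40618.
C₂ = 1.40·[1 − (4.6407·0.0057990 − 26.527·0.40618)/(-21.886)] = 1.40·0.50893 = 0.71250 mol/L.

0.713 mol/L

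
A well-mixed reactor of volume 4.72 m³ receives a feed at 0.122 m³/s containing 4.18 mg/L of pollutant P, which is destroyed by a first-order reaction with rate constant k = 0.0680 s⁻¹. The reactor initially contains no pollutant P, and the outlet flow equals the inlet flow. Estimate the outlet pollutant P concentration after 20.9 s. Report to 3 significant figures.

V dC/dt = Q(C_in − C) − k V C.
This is linear with rate a = Q/V + k = 0.093847 s⁻¹.
C_ss = Q C_in/(Q + kV) = 1.1513 mg/L; C(t) = C_ss + (C₀ − C_ss) e^(−a t).
C(20.9) = 1.1513 + (-1.1513)·e^(−0.093847·20.9) = 1.1513 + (-1.1513)·0.14066 = 0.98932 mg/L.

0.989 mg/L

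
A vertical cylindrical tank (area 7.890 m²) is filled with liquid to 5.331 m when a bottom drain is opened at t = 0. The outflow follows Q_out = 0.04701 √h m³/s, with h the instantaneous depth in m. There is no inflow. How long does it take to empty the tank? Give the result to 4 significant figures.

775.0 s

A dh/dt = −Q_out = −0.04701 √h.
This is separable: 2 d(√h)/dt = −0.04701/A, so √h = √h₀ − (0.04701/(2A)) t.
Set h = 0: 2√h₀ = (0.04701/A) t_empty ⇒ t_empty = 2A√h₀/0.04701.
t_empty = 2·7.890·√5.331/0.04701 = 15.7800·2.30890/0.04701 = 775.035 s.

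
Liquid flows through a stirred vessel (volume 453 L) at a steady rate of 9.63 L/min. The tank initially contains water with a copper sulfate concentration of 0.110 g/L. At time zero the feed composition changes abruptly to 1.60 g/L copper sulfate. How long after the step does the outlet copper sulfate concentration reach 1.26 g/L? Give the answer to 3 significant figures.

Mass balance on the solute (V constant): V dC/dt = Q(C_in − C), so τ = V/Q = 47.040 min.
C(t) = C_in + (C₀ − C_in) e^(−t/τ). Set C = 1.26 and solve for t:
e^(−t/τ) = (C − C_in)/(C₀ − C_in) = (1.26 − 1.60)/(0.110 − 1.60) = 0.22819
t = −τ ln(…) = 47.040 × 1.4776 = 69.506 min.

69.5 min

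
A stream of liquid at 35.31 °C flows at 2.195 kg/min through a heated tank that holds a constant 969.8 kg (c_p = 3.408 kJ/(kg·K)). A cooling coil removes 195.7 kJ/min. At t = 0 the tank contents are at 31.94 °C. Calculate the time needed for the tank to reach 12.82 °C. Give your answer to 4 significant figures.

806.7 min

M c_p dT/dt = ṁ c_p (T_in − T) − Q̇.
τ = M/ṁ = 441.822 min; T_ss = T_in − Q̇/(ṁ c_p) = 9.14886 °C.
T(t) = T_ss + (T₀ − T_ss) e^(−t/τ). Set T = 12.82:
e^(−t/τ) = (12.82 − 9.14886)/(31.94 − 9.14886) = 0.161078
t = −441.822 · ln(0.161078) = 806.710 min.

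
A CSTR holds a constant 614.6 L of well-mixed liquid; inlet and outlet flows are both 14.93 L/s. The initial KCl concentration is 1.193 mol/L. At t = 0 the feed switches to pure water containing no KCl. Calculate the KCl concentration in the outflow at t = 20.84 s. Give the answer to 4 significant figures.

0.7191 mol/L

Species balance on the tank: V dC/dt = Q(C_in − C).
So dC/dt = (C_in − C)/τ with τ = V/Q = 614.6/14.93 = 41.1654 s.
This is linear first-order; C(t) = C_in + (C₀ − C_in) e^(−t/τ).
C(20.84) = 0 + (1.193 − 0)·e^(−20.84/41.1654) = 0 + (1.19300)·0.602752 = 0.719083 mol/L.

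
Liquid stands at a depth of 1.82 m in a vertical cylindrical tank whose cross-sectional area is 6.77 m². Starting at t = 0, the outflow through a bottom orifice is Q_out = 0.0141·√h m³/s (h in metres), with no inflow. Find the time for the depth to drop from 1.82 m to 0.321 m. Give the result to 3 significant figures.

751 s

Accumulation of liquid (constant cross-section A): A dh/dt = −0.0141 √h.
Separate and integrate: 2(√h − √h₀) = −(0.0141/A) t.
t = 2A(√h₀ − √h)/0.0141 = 2·6.77·(√1.82 − √0.321)/0.0141
  = 13.540 × (1.3491 − 0.56657) / 0.0141 = 751.43 s.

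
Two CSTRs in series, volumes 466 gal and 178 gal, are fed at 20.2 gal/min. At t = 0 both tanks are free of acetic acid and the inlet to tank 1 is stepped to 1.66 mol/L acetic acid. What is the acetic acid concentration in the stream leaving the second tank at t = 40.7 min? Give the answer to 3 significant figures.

Species balance on tank i: dCᵢ/dt = (Cᵢ₋₁ − Cᵢ)/τᵢ with τᵢ = Vᵢ/Q.
τ₁ = 466/20.2 = 23.069 min; τ₂ = 178/20.2 = 8.8119 min.
Tank 1: C₁ = C_in(1 − e^(−t/τ₁)). Tank 2 (τ₁ ≠ τ₂): C₂ = C_in[1 − (τ₁ e^(−t/τ₁) − τ₂ e^(−t/τ₂))/(τ₁ − τ₂)].
At t = 40.7: e^(−t/τ₁) = 0.17132, e^(−t/τ₂) = 0.0098650.
C₂ = 1.66·[1 − (23.069·0.17132 − 8.8119·0.0098650)/(14.257)] = 1.66·0.72890 = 1.2100 mol/L.

1.21 mol/L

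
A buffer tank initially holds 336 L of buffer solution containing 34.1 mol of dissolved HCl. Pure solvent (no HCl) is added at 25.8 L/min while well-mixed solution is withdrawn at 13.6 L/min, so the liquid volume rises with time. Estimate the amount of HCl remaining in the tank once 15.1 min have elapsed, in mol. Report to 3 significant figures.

20.9 mol

Let m(t) be the amount of HCl. Volume: V(t) = V₀ + (Q_in − Q_out) t = 336 + 12.200 t; V(15.1) = 520.22 L.
Species balance (pure solvent in): dm/dt = −Q_out · m/V(t).
Separate: dm/m = −Q_out dt/V(t) ⇒ ln(m/m₀) = −(Q_out/(Q_in−Q_out)) ln(V/V₀).
m = m₀ (V₀/V)^(Q_out/(Q_in−Q_out)) = 34.1 × (336/520.22)^(1.1148) = 20.947 mol.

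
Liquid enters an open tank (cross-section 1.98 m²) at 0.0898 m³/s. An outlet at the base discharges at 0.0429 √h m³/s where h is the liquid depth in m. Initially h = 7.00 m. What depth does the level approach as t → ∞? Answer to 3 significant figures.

Level balance: A dh/dt = 0.0898 − 0.0429 √h. Setting dh/dt = 0:
Q_in = 0.0429 √h_ss ⇒ √h_ss = 0.0898/0.0429 = 2.0932.
h_ss = 2.0932² = 4.3817 m. (Since h₀ = 7.00 m > h_ss, the level will fall toward this value.)

4.38 m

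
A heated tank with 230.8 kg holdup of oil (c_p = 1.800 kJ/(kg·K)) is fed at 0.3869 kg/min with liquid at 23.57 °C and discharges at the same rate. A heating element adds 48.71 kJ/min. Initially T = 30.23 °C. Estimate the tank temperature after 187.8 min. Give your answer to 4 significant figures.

47.32 °C

M c_p dT/dt = ṁ c_p (T_in − T) + Q̇.
τ = M/ṁ = 596.537 min; T_ss = T_in + Q̇/(ṁ c_p) = 23.57 + 48.71/(0.3869·1.800) = 93.5134 °C.
Solution: T(t) = T_ss + (T₀ − T_ss) e^(−t/τ).
T(187.8) = 93.5134 + (-63.2834)·e^(−187.8/596.537) = 93.5134 + (-63.2834)·0.729922 = 47.3214 °C.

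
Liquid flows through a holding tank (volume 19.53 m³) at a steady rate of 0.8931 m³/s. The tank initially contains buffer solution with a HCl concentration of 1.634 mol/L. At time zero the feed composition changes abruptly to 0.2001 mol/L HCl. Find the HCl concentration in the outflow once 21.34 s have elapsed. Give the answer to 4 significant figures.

0.7405 mol/L

Mass balance on the solute (V constant): V dC/dt = Q(C_in − C).
Rewrite as dC/dt + C/τ = C_in/τ, τ = V/Q = 21.8677 s.
Solution: C(t) = C_in + (C₀ − C_in) e^(−t/τ).
C(21.34) = 0.2001 + (1.634 − 0.2001)·e^(−21.34/21.8677) = 0.2001 + (1.43390)·0.376864 = 0.740485 mol/L.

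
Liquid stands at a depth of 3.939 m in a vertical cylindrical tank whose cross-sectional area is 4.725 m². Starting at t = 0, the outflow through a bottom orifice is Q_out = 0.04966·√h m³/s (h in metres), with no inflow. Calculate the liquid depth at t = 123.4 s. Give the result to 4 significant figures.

1.785 m

With no inflow, A dh/dt = −0.04966 √h.
Separate and integrate: 2(√h − √h₀) = −(0.04966/A) t.
√h = √3.939 − 0.04966·123.4/(2·4.725) = 1.98469 − 0.648470 = 1.33622.
h = 1.33622² = 1.78549 m.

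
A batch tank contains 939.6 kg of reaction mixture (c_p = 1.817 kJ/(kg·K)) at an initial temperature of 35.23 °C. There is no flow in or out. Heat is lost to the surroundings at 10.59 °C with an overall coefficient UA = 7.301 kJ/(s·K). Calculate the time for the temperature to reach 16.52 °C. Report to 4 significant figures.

Lumped-capacitance energy balance: M c_p dT/dt = UA(T_amb − T).
τ = M c_p/UA = 233.838 s; T_ss = T_amb = 10.5900 °C.
T(t) = T_ss + (T₀ − T_ss)e^(−t/τ); set T = 16.52:
t = −τ ln[(T − T_ss)/(T₀ − T_ss)] = −233.838 · ln(0.240666) = 333.067 s.

333.1 s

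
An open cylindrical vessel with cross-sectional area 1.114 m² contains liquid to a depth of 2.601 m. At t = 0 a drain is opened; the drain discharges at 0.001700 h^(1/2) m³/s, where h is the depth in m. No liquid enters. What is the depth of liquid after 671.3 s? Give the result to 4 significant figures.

1.211 m

A dh/dt = −Q_out = −0.001700 √h.
This is separable: 2 d(√h)/dt = −0.001700/A, so √h = √h₀ − (0.001700/(2A)) t.
√h = √2.601 − 0.001700·671.3/(2·1.114) = 1.61276 − 0.512213 = 1.10055.
h = 1.10055² = 1.21121 m.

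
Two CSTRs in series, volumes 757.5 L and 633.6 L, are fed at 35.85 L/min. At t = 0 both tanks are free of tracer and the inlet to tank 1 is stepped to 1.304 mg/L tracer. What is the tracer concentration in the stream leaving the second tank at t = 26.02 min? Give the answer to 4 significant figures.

Species balance on tank i: dCᵢ/dt = (Cᵢ₋₁ − Cᵢ)/τᵢ with τᵢ = Vᵢ/Q.
τ₁ = 757.5/35.85 = 21.1297 min; τ₂ = 633.6/35.85 = 17.6736 min.
Solving the cascade with C₁(0)=C₂(0)=0 gives C₂(t) = C_in[1 − (τ₁ e^(−t/τ₁) − τ₂ e^(−t/τ₂))/(τ₁ − τ₂)].
At t = 26.02: e^(−t/τ₁) = 0.291872, e^(−t/τ₂) = 0.229409.
C₂ = 1.304·[1 − (21.1297·0.291872 − 17.6736·0.229409)/(3.45607)] = 1.304·0.388707 = 0.506874 mg/L.

0.5069 mg/L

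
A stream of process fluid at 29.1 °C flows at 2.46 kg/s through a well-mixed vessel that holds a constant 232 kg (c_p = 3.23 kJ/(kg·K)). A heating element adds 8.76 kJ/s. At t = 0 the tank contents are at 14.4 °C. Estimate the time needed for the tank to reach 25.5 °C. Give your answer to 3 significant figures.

M c_p dT/dt = ṁ c_p (T_in − T) + Q̇.
τ = M/ṁ = 94.309 s; T_ss = T_in + Q̇/(ṁ c_p) = 30.202 °C.
T(t) = T_ss + (T₀ − T_ss) e^(−t/τ). Set T = 25.5:
e^(−t/τ) = (25.5 − 30.202)/(14.4 − 30.202) = 0.29758
t = −94.309 · ln(0.29758) = 114.31 s.

114 s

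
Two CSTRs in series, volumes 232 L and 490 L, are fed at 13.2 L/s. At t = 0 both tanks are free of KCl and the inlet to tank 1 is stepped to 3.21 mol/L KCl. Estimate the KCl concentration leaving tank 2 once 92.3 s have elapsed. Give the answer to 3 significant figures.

2.72 mol/L

Species balance on tank i: dCᵢ/dt = (Cᵢ₋₁ − Cᵢ)/τᵢ with τᵢ = Vᵢ/Q.
τ₁ = 232/13.2 = 17.576 s; τ₂ = 490/13.2 = 37.121 s.
Tank 1: C₁ = C_in(1 − e^(−t/τ₁)). Tank 2 (τ₁ ≠ τ₂): C₂ = C_in[1 − (τ₁ e^(−t/τ₁) − τ₂ e^(−t/τ₂))/(τ₁ − τ₂)].
At t = 92.3: e^(−t/τ₁) = 0.0052394, e^(−t/τ₂) = 0.083205.
C₂ = 3.21·[1 − (17.576·0.0052394 − 37.121·0.083205)/(-19.545)] = 3.21·0.84669 = 2.7179 mol/L.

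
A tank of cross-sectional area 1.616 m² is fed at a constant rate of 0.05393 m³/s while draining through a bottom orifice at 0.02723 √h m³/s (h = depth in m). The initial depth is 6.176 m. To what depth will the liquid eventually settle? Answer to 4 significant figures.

Level balance: A dh/dt = 0.05393 − 0.02723 √h. Setting dh/dt = 0:
Q_in = 0.02723 √h_ss ⇒ √h_ss = 0.05393/0.02723 = 1.98054.
h_ss = 1.98054² = 3.92252 m. (Since h₀ = 6.176 m > h_ss, the level will fall toward this value.)

3.923 m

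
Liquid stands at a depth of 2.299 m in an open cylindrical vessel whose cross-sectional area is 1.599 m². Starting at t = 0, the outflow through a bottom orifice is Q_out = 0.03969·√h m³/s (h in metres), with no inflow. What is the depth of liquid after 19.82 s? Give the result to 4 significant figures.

Mass balance (ρ constant): A dh/dt = −0.03969 √h.
This is separable: 2 d(√h)/dt = −0.03969/A, so √h = √h₀ − (0.03969/(2A)) t.
√h = √2.299 − 0.03969·19.82/(2·1.599) = 1.51625 − 0.245984 = 1.27026.
h = 1.27026² = 1.61356 m.

1.614 m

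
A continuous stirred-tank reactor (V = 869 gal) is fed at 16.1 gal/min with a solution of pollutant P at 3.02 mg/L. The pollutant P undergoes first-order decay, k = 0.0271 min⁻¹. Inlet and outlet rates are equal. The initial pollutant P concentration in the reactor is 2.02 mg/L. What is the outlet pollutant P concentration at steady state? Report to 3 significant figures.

1.23 mg/L

Species balance: V dC/dt = Q C_in − Q C − k V C.
At steady state: 0 = Q C_in − (Q + kV) C_ss, so C_ss = Q C_in/(Q + kV).
C_ss = 16.1·3.02/(16.1 + 0.0271·869) = 48.622/39.650 = 1.2263 mg/L.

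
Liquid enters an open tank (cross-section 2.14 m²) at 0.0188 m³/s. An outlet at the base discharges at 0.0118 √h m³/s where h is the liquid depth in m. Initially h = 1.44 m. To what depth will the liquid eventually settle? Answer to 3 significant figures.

A dh/dt = Q_in − 0.0118 √h. Steady state requires inflow = outflow:
Q_in = 0.0118 √h_ss ⇒ √h_ss = 0.0188/0.0118 = 1.5932.
h_ss = 1.5932² = 2.5384 m. (Since h₀ = 1.44 m < h_ss, the level will rise toward this value.)

2.54 m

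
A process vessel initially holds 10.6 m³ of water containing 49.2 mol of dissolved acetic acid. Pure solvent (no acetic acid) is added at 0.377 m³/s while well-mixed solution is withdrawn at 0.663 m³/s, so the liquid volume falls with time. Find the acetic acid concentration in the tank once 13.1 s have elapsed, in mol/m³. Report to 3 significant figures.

2.61 mol/m³

Let m(t) be the amount of acetic acid. Volume: V(t) = V₀ + (Q_in − Q_out) t = 10.6 − 0.28600 t; V(13.1) = 6.8534 m³.
Species balance (pure solvent in): dm/dt = −Q_out · m/V(t).
Separate: dm/m = −Q_out dt/V(t) ⇒ ln(m/m₀) = −(Q_out/(Q_in−Q_out)) ln(V/V₀).
m = m₀ (V₀/V)^(Q_out/(Q_in−Q_out)) = 49.2 × (10.6/6.8534)^(-2.3182) = 17.902 mol.
C = m/V = 17.902/6.8534 = 2.6121 mol/m³.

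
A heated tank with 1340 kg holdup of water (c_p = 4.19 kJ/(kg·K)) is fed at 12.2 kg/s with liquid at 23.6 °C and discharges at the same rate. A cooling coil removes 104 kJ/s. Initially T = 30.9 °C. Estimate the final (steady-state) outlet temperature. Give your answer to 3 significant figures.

Energy balance: M c_p dT/dt = ṁ c_p (T_in − T) − 104.
At steady state dT/dt = 0 ⇒ T_ss = T_in − Q̇/(ṁ c_p) = 23.6 − 104/(12.2·4.19) = 21.565 °C.

21.6 °C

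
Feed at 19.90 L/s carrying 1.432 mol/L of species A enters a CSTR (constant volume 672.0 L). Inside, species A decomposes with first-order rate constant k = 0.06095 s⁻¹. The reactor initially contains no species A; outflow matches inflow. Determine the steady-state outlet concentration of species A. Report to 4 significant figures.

V dC/dt = Q(C_in − C) − k V C.
Steady state (dC/dt = 0): C_ss = Q C_in/(Q + kV) = C_in/(1 + kV/Q).
C_ss = 19.90·1.432/(19.90 + 0.06095·672.0) = 28.4968/60.8584 = 0.468248 mol/L.

0.4682 mol/L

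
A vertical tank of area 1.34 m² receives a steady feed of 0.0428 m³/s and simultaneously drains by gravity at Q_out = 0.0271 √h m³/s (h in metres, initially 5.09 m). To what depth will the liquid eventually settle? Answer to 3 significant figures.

Level balance: A dh/dt = 0.0428 − 0.0271 √h. Setting dh/dt = 0:
Q_in = 0.0271 √h_ss ⇒ √h_ss = 0.0428/0.0271 = 1.5793.
h_ss = 1.5793² = 2.4943 m. (Since h₀ = 5.09 m > h_ss, the level will fall toward this value.)

2.49 m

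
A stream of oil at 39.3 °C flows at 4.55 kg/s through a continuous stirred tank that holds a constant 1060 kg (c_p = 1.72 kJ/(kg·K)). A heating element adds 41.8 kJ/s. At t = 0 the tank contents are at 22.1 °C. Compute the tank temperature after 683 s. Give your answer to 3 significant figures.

M c_p dT/dt = ṁ c_p (T_in − T) + Q̇.
τ = M/ṁ = 232.97 s; T_ss = T_in + Q̇/(ṁ c_p) = 39.3 + 41.8/(4.55·1.72) = 44.641 °C.
Integrating: T(t) = T_ss + (T₀ − T_ss) e^(−t/τ).
T(683) = 44.641 + (-22.541)·e^(−683/232.97) = 44.641 + (-22.541)·0.053304 = 43.440 °C.

43.4 °C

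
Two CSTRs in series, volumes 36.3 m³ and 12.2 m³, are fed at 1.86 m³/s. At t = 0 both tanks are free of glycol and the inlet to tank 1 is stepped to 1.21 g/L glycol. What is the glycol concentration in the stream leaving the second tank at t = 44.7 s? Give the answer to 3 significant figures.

1.03 g/L

Each tank obeys Vᵢ dCᵢ/dt = Q(Cᵢ₋₁ − Cᵢ), so τᵢ = Vᵢ/Q.
τ₁ = 36.3/1.86 = 19.516 s; τ₂ = 12.2/1.86 = 6.5591 s.
Tank 1: C₁ = C_in(1 − e^(−t/τ₁)). Tank 2 (τ₁ ≠ τ₂): C₂ = C_in[1 − (τ₁ e^(−t/τ₁) − τ₂ e^(−t/τ₂))/(τ₁ − τ₂)].
At t = 44.7: e^(−t/τ₁) = 0.10122, e^(−t/τ₂) = 0.0010973.
C₂ = 1.21·[1 − (19.516·0.10122 − 6.5591·0.0010973)/(12.957)] = 1.21·0.84809 = 1.0262 g/L.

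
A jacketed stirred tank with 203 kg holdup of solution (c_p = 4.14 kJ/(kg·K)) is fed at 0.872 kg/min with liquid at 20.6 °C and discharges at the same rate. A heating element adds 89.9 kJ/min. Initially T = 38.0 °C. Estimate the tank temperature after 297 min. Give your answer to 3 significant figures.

Energy balance: M c_p dT/dt = ṁ c_p (T_in − T) + 89.9.
τ = M/ṁ = 232.80 min; T_ss = T_in + Q̇/(ṁ c_p) = 20.6 + 89.9/(0.872·4.14) = 45.502 °C.
Integrating: T(t) = T_ss + (T₀ − T_ss) e^(−t/τ).
T(297) = 45.502 + (-7.5025)·e^(−297/232.80) = 45.502 + (-7.5025)·0.27921 = 43.408 °C.

43.4 °C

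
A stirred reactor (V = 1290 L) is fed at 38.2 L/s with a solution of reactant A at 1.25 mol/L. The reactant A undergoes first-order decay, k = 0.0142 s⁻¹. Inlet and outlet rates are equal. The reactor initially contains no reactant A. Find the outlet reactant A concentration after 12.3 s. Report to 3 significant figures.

0.352 mol/L

Accumulation = in − out − consumed: V dC/dt = Q C_in − Q C − k V C.
dC/dt = (Q/V) C_in − (Q/V + k) C; effective rate a = Q/V + k = 0.029612 + 0.0142 = 0.043812 s⁻¹.
C_ss = Q C_in/(Q + kV) = 0.84486 mol/L; C(t) = C_ss + (C₀ − C_ss) e^(−a t).
C(12.3) = 0.84486 + (-0.84486)·e^(−0.043812·12.3) = 0.84486 + (-0.84486)·0.58339 = 0.35198 mol/L.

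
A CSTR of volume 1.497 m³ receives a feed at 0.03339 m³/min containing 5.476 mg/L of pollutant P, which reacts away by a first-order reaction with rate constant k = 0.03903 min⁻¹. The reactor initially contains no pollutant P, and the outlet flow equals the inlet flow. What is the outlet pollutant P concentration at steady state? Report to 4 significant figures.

1.991 mg/L

Species balance: V dC/dt = Q C_in − Q C − k V C.
At steady state: 0 = Q C_in − (Q + kV) C_ss, so C_ss = Q C_in/(Q + kV).
C_ss = 0.03339·5.476/(0.03339 + 0.03903·1.497) = 0.182844/0.0918179 = 1.99137 mg/L.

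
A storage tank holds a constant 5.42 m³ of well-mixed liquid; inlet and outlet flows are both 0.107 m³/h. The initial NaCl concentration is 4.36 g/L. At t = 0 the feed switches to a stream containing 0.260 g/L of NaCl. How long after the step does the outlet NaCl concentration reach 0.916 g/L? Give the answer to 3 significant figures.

92.8 h

Species balance: V dC/dt = Q(C_in − C) ⇒ τ = V/Q = 50.654 h.
C(t) = C_in + (C₀ − C_in) e^(−t/τ). Set C = 0.916 and solve for t:
e^(−t/τ) = (C − C_in)/(C₀ − C_in) = (0.916 − 0.260)/(4.36 − 0.260) = 0.16000
t = −τ ln(…) = 50.654 × 1.8326 = 92.828 h.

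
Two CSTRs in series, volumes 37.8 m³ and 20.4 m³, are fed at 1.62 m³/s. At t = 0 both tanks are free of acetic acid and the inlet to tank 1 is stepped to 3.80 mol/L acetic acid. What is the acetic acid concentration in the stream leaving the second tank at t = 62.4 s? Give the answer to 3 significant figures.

Time constants: τᵢ = Vᵢ/Q for each well-mixed tank.
τ₁ = 37.8/1.62 = 23.333 s; τ₂ = 20.4/1.62 = 12.593 s.
Tank 1: C₁ = C_in(1 − e^(−t/τ₁)). Tank 2 (τ₁ ≠ τ₂): C₂ = C_in[1 − (τ₁ e^(−t/τ₁) − τ₂ e^(−t/τ₂))/(τ₁ − τ₂)].
At t = 62.4: e^(−t/τ₁) = 0.068956, e^(−t/τ₂) = 0.0070460.
C₂ = 3.80·[1 − (23.333·0.068956 − 12.593·0.0070460)/(10.741)] = 3.80·0.85846 = 3.2621 mol/L.

3.26 mol/L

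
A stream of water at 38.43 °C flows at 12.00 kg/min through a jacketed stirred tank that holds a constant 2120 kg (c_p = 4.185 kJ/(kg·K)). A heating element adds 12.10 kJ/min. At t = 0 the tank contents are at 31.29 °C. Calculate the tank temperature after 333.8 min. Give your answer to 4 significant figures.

Unsteady energy balance on the tank contents: M c_p dT/dt = ṁ c_p (T_in − T) + 12.10.
τ = M/ṁ = 176.667 min; T_ss = T_in + Q̇/(ṁ c_p) = 38.43 + 12.10/(12.00·4.185) = 38.6709 °C.
This is linear first-order; T(t) = T_ss + (T₀ − T_ss) e^(−t/τ).
T(333.8) = 38.6709 + (-7.38094)·e^(−333.8/176.667) = 38.6709 + (-7.38094)·0.151157 = 37.5553 °C.

37.56 °C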